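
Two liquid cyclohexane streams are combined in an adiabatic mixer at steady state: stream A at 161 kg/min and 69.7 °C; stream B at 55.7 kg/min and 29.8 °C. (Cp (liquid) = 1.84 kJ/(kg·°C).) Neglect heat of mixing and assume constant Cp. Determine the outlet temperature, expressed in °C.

T_out = 59.4 °C

No heat crosses the boundary, so H_out = H_in.
T_out = Σ ṁᵢCp,ᵢTᵢ / Σ ṁᵢCp,ᵢ
      = 23702 / 398.73 = 59.444 °C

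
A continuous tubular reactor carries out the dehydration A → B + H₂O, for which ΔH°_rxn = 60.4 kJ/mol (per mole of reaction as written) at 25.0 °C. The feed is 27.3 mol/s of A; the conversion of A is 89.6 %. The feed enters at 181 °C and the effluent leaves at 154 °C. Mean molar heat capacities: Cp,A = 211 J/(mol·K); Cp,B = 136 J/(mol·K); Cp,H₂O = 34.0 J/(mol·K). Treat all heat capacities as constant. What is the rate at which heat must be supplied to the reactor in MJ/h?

Extent of reaction ξ = 0.896 × 27.3 = 24.461 mol/s
Reaction term: ξ·ΔH°_rxn = 24.461 × 60.4 = 1477.4 kJ/s
Sensible, feed 181→25 °C: -898.61 kJ/s
Outlet flows (mol/s): A 2.8392, B 24.461, H₂O 24.461
Sensible, products 25→154 °C: 613.71 kJ/s
Q = ΔH = 1192.5 kJ/s = 1192.5 kW
Heat supplied = 4293.1 MJ/h

Q_in = 4290 MJ/h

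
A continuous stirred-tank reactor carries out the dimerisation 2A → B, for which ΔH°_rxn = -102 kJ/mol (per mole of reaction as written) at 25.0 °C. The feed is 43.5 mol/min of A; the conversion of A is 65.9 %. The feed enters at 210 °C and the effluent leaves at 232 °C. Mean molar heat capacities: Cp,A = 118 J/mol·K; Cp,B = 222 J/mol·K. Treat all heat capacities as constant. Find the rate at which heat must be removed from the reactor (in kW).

Q_out = 23.2 kW

Extent of reaction ξ = 0.659 × 43.5 / 2 = 14.333 mol/min
Reaction term: ξ·ΔH°_rxn = 14.333 × -102 = -1462 kJ/min
Sensible, feed 210→25 °C: -949.61 kJ/min
Outlet flows (mol/min): A 14.833, B 14.333
Sensible, products 25→232 °C: 1021 kJ/min
Q = ΔH = -1390.6 kJ/min = -23.177 kW
Heat removed = 23.177 kW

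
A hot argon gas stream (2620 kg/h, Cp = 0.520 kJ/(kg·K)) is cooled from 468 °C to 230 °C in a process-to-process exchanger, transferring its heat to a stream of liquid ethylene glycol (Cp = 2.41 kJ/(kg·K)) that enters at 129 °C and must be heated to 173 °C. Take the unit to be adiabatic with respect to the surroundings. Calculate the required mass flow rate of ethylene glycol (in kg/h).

ṁ_c = 3060 kg/h

Heat released by hot stream: Q = 2620 × 0.520 × (468 − 230) = 324250 kJ/h
Energy balance on cold side (adiabatic exchanger): Q = ṁ_c·Cp_c·(T_c,out − T_c,in)
ṁ_c = 324250 / [2.41 × (173 − 129)] = 3057.8 kg/h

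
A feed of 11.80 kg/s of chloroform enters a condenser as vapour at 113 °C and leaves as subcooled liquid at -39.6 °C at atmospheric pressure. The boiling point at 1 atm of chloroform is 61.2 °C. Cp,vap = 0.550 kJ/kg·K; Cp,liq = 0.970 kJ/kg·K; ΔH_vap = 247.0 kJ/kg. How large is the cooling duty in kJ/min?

vapour 113→61.2 °C: -28.49 kJ/kg
condensation at 61.2 °C: -247 kJ/kg
liquid 61.2→-39.6 °C: -97.776 kJ/kg
Δh = -28.49 + -247 + -97.776 = -373.27 kJ/kg
Q = ṁ·Δh = 11.80 kg/s × -373.27 kJ/kg = -4404.5 kJ/s
|Q| = 4404.5 kW = 264270 kJ/min

Q_c = 264000 kJ/min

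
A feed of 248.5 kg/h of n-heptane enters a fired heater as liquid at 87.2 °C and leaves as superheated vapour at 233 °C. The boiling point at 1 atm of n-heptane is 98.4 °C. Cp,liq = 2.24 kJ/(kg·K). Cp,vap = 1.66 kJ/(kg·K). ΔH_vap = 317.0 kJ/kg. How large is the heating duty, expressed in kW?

Q = 39.0 kW

liquid 87.2→98.4 °C: 25.088 kJ/kg
vaporisation at 98.4 °C: 317 kJ/kg
vapour 98.4→233 °C: 223.44 kJ/kg
Δh = 25.088 + 317 + 223.44 = 565.52 kJ/kg
Q = ṁ·Δh = 248.5 kg/h × 565.52 kJ/kg = 140530 kJ/h
|Q| = 39.037 kW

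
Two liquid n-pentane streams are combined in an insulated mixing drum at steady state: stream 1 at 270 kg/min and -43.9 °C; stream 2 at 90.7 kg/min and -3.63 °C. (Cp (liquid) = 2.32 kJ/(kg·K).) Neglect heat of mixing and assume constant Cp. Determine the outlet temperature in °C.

T_out = -33.8 °C

Adiabatic, steady state ⇒ Σ ṁᵢCp,ᵢ(T_out − Tᵢ) = 0
T_out = Σ ṁᵢCp,ᵢTᵢ / Σ ṁᵢCp,ᵢ
      = -28263 / 836.82 = -33.774 °C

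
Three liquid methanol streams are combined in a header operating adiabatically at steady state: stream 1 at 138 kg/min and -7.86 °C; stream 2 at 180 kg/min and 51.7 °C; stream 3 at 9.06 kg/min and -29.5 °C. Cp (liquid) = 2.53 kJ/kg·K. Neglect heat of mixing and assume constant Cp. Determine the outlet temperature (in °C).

T_out = 24.3 °C

Energy balance with Q = 0: Σ ṁᵢCp,ᵢ(T_out − Tᵢ) = 0
Σ ṁᵢCp,ᵢTᵢ = 138×2.53×-7.86 + 180×2.53×51.7 + 9.06×2.53×-29.5 = 20124
Σ ṁᵢCp,ᵢ = 138×2.53 + 180×2.53 + 9.06×2.53 = 827.46
T_out = 20124 / 827.46 = 24.32 °C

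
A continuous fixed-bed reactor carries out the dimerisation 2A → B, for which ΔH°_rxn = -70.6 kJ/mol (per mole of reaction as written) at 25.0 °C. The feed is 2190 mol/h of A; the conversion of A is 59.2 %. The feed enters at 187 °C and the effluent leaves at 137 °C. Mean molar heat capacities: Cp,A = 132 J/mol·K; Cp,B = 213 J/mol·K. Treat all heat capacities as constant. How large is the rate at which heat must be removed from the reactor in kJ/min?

Q_out = 1070 kJ/min

Extent of reaction ξ = 0.592 × 2190 / 2 = 648.24 mol/h
Reaction term: ξ·ΔH°_rxn = 648.24 × -70.6 = -45766 kJ/h
Sensible, feed 187→25 °C: -46831 kJ/h
Outlet flows (mol/h): A 893.52, B 648.24
Sensible, products 25→137 °C: 28674 kJ/h
Q = ΔH = -63922 kJ/h = -17.756 kW
Heat removed = 1065.4 kJ/min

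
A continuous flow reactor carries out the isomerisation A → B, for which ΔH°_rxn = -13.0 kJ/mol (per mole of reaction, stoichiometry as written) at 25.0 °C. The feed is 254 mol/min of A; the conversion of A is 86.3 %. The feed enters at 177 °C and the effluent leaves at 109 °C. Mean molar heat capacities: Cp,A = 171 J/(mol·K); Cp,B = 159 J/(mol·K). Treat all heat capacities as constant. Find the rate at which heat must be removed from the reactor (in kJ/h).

Extent of reaction ξ = 0.863 × 254 = 219.2 mol/min
Reaction term: ξ·ΔH°_rxn = 219.2 × -13.0 = -2849.6 kJ/min
Sensible, feed 177→25 °C: -6602 kJ/min
Outlet flows (mol/min): A 34.798, B 219.2
Sensible, products 25→109 °C: 3427.5 kJ/min
Q = ΔH = -6024.1 kJ/min = -100.4 kW
Heat removed = 361450 kJ/h

Q_out = 361000 kJ/h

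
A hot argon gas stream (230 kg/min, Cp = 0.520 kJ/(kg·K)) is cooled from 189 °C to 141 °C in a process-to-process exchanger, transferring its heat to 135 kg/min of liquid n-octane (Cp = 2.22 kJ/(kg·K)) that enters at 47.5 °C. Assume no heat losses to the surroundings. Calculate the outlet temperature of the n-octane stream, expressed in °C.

Heat released by hot stream: Q = 230 × 0.520 × (189 − 141) = 5740.8 kJ/min
Energy balance on cold side (adiabatic exchanger): Q = ṁ_c·Cp_c·(T_c,out − T_c,in)
T_c,out = 47.5 + 5740.8/(135 × 2.22) = 66.655 °C

T_c,out = 66.7 °C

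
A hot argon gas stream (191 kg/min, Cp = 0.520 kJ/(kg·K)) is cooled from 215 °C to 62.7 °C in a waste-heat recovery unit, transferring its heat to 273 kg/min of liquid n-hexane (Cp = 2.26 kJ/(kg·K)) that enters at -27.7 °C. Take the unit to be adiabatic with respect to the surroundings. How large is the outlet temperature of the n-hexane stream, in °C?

Heat released by hot stream: Q = 191 × 0.520 × (215 − 62.7) = 15126 kJ/min
Energy balance on cold side (adiabatic exchanger): Q = ṁ_c·Cp_c·(T_c,out − T_c,in)
T_c,out = -27.7 + 15126/(273 × 2.26) = -3.1831 °C

T_c,out = -3.18 °C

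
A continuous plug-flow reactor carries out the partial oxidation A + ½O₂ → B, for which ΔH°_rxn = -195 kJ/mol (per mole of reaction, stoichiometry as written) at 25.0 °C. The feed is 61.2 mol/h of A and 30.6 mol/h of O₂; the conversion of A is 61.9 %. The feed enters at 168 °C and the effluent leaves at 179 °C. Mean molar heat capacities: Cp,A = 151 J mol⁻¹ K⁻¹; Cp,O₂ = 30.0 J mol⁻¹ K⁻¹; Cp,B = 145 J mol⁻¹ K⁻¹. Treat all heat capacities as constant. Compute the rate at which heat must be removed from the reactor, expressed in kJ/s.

Extent of reaction ξ = 0.619 × 61.2 = 37.883 mol/h
Reaction term: ξ·ΔH°_rxn = 37.883 × -195 = -7387.1 kJ/h
Sensible, feed 168→25 °C: -1452.8 kJ/h
Outlet flows (mol/h): A 23.317, O₂ 11.659, B 37.883
Sensible, products 25→179 °C: 1442 kJ/h
Q = ΔH = -7397.9 kJ/h = -2.055 kW
Heat removed = 2.055 kJ/s

Q_out = 2.05 kJ/s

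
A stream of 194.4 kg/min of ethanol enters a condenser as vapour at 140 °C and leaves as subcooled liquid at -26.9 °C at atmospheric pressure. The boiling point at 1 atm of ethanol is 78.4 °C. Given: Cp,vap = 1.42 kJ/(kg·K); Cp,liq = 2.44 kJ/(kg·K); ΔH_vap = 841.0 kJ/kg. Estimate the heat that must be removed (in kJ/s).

vapour 140→78.4 °C: -87.472 kJ/kg
condensation at 78.4 °C: -841 kJ/kg
liquid 78.4→-26.9 °C: -256.93 kJ/kg
Δh = -87.472 + -841 + -256.93 = -1185.4 kJ/kg
Q = ṁ·Δh = 194.4 kg/min × -1185.4 kJ/kg = -230440 kJ/min
|Q| = 3840.7 kW

Q_c = 3840 kJ/s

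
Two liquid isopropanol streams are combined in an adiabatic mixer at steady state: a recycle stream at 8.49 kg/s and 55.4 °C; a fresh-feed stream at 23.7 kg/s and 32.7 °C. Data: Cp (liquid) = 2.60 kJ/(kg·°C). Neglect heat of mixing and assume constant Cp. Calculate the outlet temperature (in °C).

Adiabatic, steady state ⇒ Σ ṁᵢCp,ᵢ(T_out − Tᵢ) = 0
T_out = Σ ṁᵢCp,ᵢTᵢ / Σ ṁᵢCp,ᵢ
      = 3237.9 / 83.694 = 38.687 °C

T_out = 38.7 °C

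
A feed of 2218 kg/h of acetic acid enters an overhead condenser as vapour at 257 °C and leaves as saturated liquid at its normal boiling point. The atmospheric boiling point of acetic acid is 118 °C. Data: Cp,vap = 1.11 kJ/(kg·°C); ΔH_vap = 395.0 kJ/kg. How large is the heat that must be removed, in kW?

Q_c = 338 kW

vapour 257→118 °C: -154.29 kJ/kg
condensation at 118 °C: -395 kJ/kg
Δh = -154.29 + -395 = -549.29 kJ/kg
Q = ṁ·Δh = 2218 kg/h × -549.29 kJ/kg = -1.2183e+06 kJ/h
|Q| = 338.42 kW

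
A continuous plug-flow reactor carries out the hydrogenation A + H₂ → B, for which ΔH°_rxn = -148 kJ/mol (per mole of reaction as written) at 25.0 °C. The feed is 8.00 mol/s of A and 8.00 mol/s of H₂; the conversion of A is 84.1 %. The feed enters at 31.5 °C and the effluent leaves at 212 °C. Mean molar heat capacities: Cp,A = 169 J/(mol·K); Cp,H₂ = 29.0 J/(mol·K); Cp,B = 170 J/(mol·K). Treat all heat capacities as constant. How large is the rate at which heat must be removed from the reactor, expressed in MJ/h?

Extent of reaction ξ = 0.841 × 8.00 = 6.728 mol/s
Reaction term: ξ·ΔH°_rxn = 6.728 × -148 = -995.74 kJ/s
Sensible, feed 31.5→25 °C: -10.296 kJ/s
Outlet flows (mol/s): A 1.272, H₂ 1.272, B 6.728
Sensible, products 25→212 °C: 260.98 kJ/s
Q = ΔH = -745.06 kJ/s = -745.06 kW
Heat removed = 2682.2 MJ/h

Q_out = 2680 MJ/h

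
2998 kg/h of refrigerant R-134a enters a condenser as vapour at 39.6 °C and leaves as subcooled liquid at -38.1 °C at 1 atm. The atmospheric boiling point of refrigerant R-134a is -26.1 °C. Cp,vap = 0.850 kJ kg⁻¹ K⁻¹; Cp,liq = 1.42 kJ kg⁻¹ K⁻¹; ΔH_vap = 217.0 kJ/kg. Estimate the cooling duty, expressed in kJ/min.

vapour 39.6→-26.1 °C: -55.845 kJ/kg
condensation at -26.1 °C: -217 kJ/kg
liquid -26.1→-38.1 °C: -17.04 kJ/kg
Δh = -55.845 + -217 + -17.04 = -289.88 kJ/kg
Q = ṁ·Δh = 2998 kg/h × -289.88 kJ/kg = -869080 kJ/h
|Q| = 241.41 kW = 14485 kJ/min

Q_c = 14500 kJ/min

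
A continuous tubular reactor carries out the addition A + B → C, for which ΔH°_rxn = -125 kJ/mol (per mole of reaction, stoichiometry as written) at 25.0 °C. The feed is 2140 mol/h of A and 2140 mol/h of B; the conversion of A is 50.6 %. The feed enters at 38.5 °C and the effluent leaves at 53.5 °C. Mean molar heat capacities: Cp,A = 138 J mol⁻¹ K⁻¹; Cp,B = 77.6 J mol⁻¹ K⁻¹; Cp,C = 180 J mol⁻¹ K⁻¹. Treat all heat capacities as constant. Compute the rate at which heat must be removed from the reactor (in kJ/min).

Q_out = 2160 kJ/min

Extent of reaction ξ = 0.506 × 2140 = 1082.8 mol/h
Reaction term: ξ·ΔH°_rxn = 1082.8 × -125 = -135360 kJ/h
Sensible, feed 38.5→25 °C: -6228.7 kJ/h
Outlet flows (mol/h): A 1057.2, B 1057.2, C 1082.8
Sensible, products 25→53.5 °C: 12051 kJ/h
Q = ΔH = -129530 kJ/h = -35.981 kW
Heat removed = 2158.9 kJ/min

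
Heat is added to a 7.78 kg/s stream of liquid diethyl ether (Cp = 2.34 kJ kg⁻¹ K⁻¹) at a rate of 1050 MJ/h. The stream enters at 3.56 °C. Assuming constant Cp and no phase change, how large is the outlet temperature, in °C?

Q = 1050 MJ/h = 291.67 kJ/s
ΔT = Q/(ṁ·Cp) = 291.67/(7.78×2.34) = 16.021 K
T_out = 3.56 + 16.021 = 19.581 °C

T_out = 19.6 °C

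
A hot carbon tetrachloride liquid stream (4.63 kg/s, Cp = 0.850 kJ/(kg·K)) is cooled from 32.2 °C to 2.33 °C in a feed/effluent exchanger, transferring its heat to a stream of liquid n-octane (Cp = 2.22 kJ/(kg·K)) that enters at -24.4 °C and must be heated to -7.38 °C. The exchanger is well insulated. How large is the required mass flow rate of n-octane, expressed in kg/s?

ṁ_c = 3.11 kg/s

Heat released by hot stream: Q = 4.63 × 0.850 × (32.2 − 2.33) = 117.55 kJ/s
Energy balance on cold side (adiabatic exchanger): Q = ṁ_c·Cp_c·(T_c,out − T_c,in)
ṁ_c = 117.55 / [2.22 × (-7.38 − -24.4)] = 3.1112 kg/s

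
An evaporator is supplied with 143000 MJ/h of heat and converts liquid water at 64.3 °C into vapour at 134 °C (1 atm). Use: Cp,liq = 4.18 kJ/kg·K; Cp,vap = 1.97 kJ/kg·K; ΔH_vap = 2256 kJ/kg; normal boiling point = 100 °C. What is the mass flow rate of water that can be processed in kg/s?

ṁ = 16.1 kg/s

Δh = 4.18×(100−64.3) + 2256 + 1.97×(134−100) = 2472.2 kJ/kg
Q = 143000 MJ/h = 39722 kJ/s = 39722 kJ/s
ṁ = Q/Δh = 39722 / 2472.2 = 16.068 kg/s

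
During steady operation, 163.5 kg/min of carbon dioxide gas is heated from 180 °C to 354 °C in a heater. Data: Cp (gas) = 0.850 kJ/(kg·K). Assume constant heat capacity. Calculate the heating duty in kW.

Q = ṁ·Cp·ΔT = 163.5 × 0.850 × (354 − 180) = 24182 kJ/min
Converting: 24182 / 60 s = 403.03 kW

Q = 403 kW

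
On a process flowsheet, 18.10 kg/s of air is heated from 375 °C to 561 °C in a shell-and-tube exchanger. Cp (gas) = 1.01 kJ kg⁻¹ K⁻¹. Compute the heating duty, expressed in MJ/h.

Q = ṁ·Cp·ΔT = 18.10 × 1.01 × (561 − 375) = 3400.3 kJ/s
Heating duty = 12241 MJ/h

Q = 12200 MJ/h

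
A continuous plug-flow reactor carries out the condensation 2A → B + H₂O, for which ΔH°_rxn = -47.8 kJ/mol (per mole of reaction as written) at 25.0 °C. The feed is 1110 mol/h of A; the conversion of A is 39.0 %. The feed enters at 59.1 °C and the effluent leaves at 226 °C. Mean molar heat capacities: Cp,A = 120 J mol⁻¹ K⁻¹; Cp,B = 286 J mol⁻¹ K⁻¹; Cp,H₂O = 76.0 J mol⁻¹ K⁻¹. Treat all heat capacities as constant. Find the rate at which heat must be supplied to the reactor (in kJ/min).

Q_in = 287 kJ/min

Extent of reaction ξ = 0.390 × 1110 / 2 = 216.45 mol/h
Reaction term: ξ·ΔH°_rxn = 216.45 × -47.8 = -10346 kJ/h
Sensible, feed 59.1→25 °C: -4542.1 kJ/h
Outlet flows (mol/h): A 677.1, B 216.45, H₂O 216.45
Sensible, products 25→226 °C: 32081 kJ/h
Q = ΔH = 17193 kJ/h = 4.7757 kW
Heat supplied = 286.54 kJ/min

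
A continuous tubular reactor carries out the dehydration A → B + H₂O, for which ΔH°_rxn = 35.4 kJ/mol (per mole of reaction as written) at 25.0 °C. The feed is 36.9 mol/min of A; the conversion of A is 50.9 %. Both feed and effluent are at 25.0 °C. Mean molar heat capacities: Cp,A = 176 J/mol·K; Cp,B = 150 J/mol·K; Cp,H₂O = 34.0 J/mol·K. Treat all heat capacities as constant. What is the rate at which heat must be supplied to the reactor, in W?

Extent of reaction ξ = 0.509 × 36.9 = 18.782 mol/min
Reaction term: ξ·ΔH°_rxn = 18.782 × 35.4 = 664.89 kJ/min
Q = ΔH = 664.89 kJ/min = 11.081 kW
Heat supplied = 11081 W

Q_in = 11100 W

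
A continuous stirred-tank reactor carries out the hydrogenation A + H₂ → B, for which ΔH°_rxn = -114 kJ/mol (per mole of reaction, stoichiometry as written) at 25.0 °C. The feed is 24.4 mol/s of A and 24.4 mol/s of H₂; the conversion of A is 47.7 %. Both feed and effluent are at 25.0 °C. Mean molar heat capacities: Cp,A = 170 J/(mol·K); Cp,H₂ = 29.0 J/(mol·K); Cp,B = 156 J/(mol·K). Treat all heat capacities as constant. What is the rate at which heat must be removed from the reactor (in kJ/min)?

Extent of reaction ξ = 0.477 × 24.4 = 11.639 mol/s
Reaction term: ξ·ΔH°_rxn = 11.639 × -114 = -1326.8 kJ/s
Q = ΔH = -1326.8 kJ/s = -1326.8 kW
Heat removed = 79609 kJ/min

Q_out = 79600 kJ/min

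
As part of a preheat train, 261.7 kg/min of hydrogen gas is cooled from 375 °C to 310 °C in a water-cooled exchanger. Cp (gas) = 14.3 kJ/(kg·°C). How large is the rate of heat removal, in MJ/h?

Q = ṁ·Cp·ΔT = 261.7 × 14.3 × (310 − 375) = -243250 kJ/min
Converting: 243250 / 60 s = 4054.2 kW
Cooling duty = 14595 MJ/h

Q_c = 14600 MJ/h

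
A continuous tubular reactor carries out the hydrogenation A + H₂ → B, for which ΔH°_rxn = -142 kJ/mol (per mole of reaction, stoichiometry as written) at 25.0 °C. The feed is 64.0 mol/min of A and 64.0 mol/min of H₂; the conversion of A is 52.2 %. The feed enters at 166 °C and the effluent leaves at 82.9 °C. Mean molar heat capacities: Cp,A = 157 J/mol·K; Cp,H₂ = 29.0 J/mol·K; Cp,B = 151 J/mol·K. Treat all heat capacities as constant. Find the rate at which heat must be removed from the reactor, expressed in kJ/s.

Q_out = 96.7 kJ/s

Extent of reaction ξ = 0.522 × 64.0 = 33.408 mol/min
Reaction term: ξ·ΔH°_rxn = 33.408 × -142 = -4743.9 kJ/min
Sensible, feed 166→25 °C: -1678.5 kJ/min
Outlet flows (mol/min): A 30.592, H₂ 30.592, B 33.408
Sensible, products 25→82.9 °C: 621.54 kJ/min
Q = ΔH = -5800.9 kJ/min = -96.681 kW
Heat removed = 96.681 kJ/s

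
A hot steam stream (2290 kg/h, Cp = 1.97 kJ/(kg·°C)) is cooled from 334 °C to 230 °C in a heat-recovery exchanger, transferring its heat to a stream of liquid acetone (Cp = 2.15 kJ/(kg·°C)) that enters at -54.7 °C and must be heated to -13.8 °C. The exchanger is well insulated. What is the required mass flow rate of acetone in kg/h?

Heat released by hot stream: Q = 2290 × 1.97 × (334 − 230) = 469180 kJ/h
Energy balance on cold side (adiabatic exchanger): Q = ṁ_c·Cp_c·(T_c,out − T_c,in)
ṁ_c = 469180 / [2.15 × (-13.8 − -54.7)] = 5335.5 kg/h

ṁ_c = 5340 kg/h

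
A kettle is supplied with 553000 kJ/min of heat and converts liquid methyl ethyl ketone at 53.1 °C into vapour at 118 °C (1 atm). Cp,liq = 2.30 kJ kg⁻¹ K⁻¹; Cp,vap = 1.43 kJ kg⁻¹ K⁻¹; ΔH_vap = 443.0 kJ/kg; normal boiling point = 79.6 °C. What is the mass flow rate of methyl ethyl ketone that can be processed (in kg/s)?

Δh = 2.30×(79.6−53.1) + 443.0 + 1.43×(118−79.6) = 558.86 kJ/kg
Q = 553000 kJ/min = 9216.7 kJ/s = 9216.7 kJ/s
ṁ = Q/Δh = 9216.7 / 558.86 = 16.492 kg/s

ṁ = 16.5 kg/s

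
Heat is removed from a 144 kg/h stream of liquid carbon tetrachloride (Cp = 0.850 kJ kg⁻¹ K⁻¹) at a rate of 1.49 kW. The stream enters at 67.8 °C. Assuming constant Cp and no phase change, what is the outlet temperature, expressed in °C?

Q = 1.49 kW = 5364 kJ/h
ΔT = Q/(ṁ·Cp) = 5364/(144×0.850) = 43.824 K
T_out = 67.8 − 43.824 = 23.976 °C

T_out = 24.0 °C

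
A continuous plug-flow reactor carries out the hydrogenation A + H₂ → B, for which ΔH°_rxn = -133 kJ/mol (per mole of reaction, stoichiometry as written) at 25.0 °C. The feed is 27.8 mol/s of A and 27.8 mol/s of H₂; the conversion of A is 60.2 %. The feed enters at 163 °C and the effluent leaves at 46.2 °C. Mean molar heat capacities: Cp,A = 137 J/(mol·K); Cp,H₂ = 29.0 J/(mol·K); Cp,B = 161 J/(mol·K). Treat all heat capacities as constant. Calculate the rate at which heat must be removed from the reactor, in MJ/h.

Q_out = 9960 MJ/h

Extent of reaction ξ = 0.602 × 27.8 = 16.736 mol/s
Reaction term: ξ·ΔH°_rxn = 16.736 × -133 = -2225.8 kJ/s
Sensible, feed 163→25 °C: -636.84 kJ/s
Outlet flows (mol/s): A 11.064, H₂ 11.064, B 16.736
Sensible, products 25→46.2 °C: 96.06 kJ/s
Q = ΔH = -2766.6 kJ/s = -2766.6 kW
Heat removed = 9959.8 MJ/h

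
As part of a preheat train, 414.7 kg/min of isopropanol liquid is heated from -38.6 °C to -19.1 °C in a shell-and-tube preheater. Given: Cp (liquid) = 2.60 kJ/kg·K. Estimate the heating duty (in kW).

Q = 350 kW

Q = ṁ·Cp·ΔT = 414.7 × 2.60 × (-19.1 − -38.6) = 21025 kJ/min
Converting: 21025 / 60 s = 350.42 kW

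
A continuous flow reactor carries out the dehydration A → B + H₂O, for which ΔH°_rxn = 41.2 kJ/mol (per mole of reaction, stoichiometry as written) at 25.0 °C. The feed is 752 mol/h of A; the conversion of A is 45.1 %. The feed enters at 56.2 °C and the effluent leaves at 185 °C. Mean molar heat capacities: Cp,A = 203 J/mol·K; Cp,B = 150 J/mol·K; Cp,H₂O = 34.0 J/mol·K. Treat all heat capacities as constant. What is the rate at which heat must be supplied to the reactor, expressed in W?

Q_in = 9060 W

Extent of reaction ξ = 0.451 × 752 = 339.15 mol/h
Reaction term: ξ·ΔH°_rxn = 339.15 × 41.2 = 13973 kJ/h
Sensible, feed 56.2→25 °C: -4762.9 kJ/h
Outlet flows (mol/h): A 412.85, B 339.15, H₂O 339.15
Sensible, products 25→185 °C: 23394 kJ/h
Q = ΔH = 32604 kJ/h = 9.0567 kW
Heat supplied = 9056.7 W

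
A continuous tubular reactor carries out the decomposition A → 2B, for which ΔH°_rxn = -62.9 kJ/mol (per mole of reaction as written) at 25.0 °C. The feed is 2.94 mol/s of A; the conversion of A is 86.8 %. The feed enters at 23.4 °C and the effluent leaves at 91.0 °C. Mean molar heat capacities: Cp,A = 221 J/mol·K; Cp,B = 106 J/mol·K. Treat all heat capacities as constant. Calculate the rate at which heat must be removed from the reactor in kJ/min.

Extent of reaction ξ = 0.868 × 2.94 = 2.5519 mol/s
Reaction term: ξ·ΔH°_rxn = 2.5519 × -62.9 = -160.52 kJ/s
Sensible, feed 23.4→25 °C: 1.0396 kJ/s
Outlet flows (mol/s): A 0.38808, B 5.1038
Sensible, products 25→91.0 °C: 41.367 kJ/s
Q = ΔH = -118.11 kJ/s = -118.11 kW
Heat removed = 7086.6 kJ/min

Q_out = 7090 kJ/min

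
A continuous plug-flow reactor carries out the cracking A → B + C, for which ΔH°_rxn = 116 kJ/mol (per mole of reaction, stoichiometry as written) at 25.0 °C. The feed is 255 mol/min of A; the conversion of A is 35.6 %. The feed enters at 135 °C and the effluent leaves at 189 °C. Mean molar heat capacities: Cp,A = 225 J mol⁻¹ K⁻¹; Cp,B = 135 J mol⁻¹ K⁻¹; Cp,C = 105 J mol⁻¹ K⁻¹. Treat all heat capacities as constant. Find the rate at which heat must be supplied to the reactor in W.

Q_in = 231000 W

Extent of reaction ξ = 0.356 × 255 = 90.78 mol/min
Reaction term: ξ·ΔH°_rxn = 90.78 × 116 = 10530 kJ/min
Sensible, feed 135→25 °C: -6311.2 kJ/min
Outlet flows (mol/min): A 164.22, B 90.78, C 90.78
Sensible, products 25→189 °C: 9632.8 kJ/min
Q = ΔH = 13852 kJ/min = 230.87 kW
Heat supplied = 230870 W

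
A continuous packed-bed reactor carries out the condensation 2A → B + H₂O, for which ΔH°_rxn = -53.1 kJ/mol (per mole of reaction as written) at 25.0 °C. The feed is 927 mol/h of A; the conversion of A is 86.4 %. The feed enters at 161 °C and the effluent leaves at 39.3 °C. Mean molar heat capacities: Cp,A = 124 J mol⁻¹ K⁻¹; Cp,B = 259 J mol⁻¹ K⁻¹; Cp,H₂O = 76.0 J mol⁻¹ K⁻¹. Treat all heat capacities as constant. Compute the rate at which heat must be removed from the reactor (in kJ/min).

Extent of reaction ξ = 0.864 × 927 / 2 = 400.46 mol/h
Reaction term: ξ·ΔH°_rxn = 400.46 × -53.1 = -21265 kJ/h
Sensible, feed 161→25 °C: -15633 kJ/h
Outlet flows (mol/h): A 126.07, B 400.46, H₂O 400.46
Sensible, products 25→39.3 °C: 2142 kJ/h
Q = ΔH = -34756 kJ/h = -9.6543 kW
Heat removed = 579.26 kJ/min

Q_out = 579 kJ/min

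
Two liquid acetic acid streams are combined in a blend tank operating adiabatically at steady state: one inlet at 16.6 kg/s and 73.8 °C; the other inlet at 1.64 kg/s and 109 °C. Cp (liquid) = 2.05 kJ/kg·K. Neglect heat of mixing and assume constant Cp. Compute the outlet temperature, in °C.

T_out = 77.0 °C

No heat crosses the boundary, so H_out = H_in.
T_out = Σ ṁᵢCp,ᵢTᵢ / Σ ṁᵢCp,ᵢ
      = 2877.9 / 37.392 = 76.965 °C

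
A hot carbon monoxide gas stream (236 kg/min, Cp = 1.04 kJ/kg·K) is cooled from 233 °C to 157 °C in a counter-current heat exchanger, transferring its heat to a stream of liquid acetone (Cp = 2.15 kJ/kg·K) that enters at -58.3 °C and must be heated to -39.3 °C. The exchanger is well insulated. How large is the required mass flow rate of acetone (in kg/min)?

ṁ_c = 457 kg/min

Heat released by hot stream: Q = 236 × 1.04 × (233 − 157) = 18653 kJ/min
Energy balance on cold side (adiabatic exchanger): Q = ṁ_c·Cp_c·(T_c,out − T_c,in)
ṁ_c = 18653 / [2.15 × (-39.3 − -58.3)] = 456.63 kg/min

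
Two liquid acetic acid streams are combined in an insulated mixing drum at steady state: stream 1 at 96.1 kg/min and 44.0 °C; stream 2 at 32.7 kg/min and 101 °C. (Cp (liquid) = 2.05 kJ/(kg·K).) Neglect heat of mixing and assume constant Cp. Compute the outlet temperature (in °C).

Energy balance with Q = 0: Σ ṁᵢCp,ᵢ(T_out − Tᵢ) = 0
T_out = Σ ṁᵢCp,ᵢTᵢ / Σ ṁᵢCp,ᵢ
      = 15439 / 264.04 = 58.471 °C

T_out = 58.5 °C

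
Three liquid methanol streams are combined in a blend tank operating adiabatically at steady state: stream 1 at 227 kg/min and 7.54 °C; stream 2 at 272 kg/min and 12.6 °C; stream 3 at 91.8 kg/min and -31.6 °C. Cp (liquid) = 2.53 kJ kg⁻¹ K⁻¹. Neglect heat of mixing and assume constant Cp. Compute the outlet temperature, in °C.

T_out = 3.79 °C

No heat crosses the boundary, so H_out = H_in.
Σ ṁᵢCp,ᵢTᵢ = 227×2.53×7.54 + 272×2.53×12.6 + 91.8×2.53×-31.6 = 5661.9
Σ ṁᵢCp,ᵢ = 227×2.53 + 272×2.53 + 91.8×2.53 = 1494.7
T_out = 5661.9 / 1494.7 = 3.7879 °C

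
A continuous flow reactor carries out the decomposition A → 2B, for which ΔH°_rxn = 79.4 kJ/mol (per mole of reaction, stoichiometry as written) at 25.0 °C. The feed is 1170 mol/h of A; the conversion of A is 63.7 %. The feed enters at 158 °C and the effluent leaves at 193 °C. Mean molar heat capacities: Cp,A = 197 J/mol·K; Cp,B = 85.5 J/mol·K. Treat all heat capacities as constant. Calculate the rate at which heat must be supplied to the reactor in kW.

Q_in = 17.8 kW

Extent of reaction ξ = 0.637 × 1170 = 745.29 mol/h
Reaction term: ξ·ΔH°_rxn = 745.29 × 79.4 = 59176 kJ/h
Sensible, feed 158→25 °C: -30655 kJ/h
Outlet flows (mol/h): A 424.71, B 1490.6
Sensible, products 25→193 °C: 35467 kJ/h
Q = ΔH = 63988 kJ/h = 17.774 kW
Heat supplied = 17.774 kW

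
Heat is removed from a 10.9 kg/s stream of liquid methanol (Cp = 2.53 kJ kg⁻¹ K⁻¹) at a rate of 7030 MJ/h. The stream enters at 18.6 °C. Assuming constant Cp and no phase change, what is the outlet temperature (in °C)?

T_out = -52.2 °C

Q = 7030 MJ/h = 1952.8 kJ/s
ΔT = Q/(ṁ·Cp) = 1952.8/(10.9×2.53) = 70.812 K
T_out = 18.6 − 70.812 = -52.212 °C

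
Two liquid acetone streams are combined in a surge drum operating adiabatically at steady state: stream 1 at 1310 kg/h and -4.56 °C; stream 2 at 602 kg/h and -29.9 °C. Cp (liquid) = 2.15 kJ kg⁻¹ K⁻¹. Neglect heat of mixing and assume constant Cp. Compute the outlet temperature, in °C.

T_out = -12.5 °C

Adiabatic, steady state ⇒ Σ ṁᵢCp,ᵢ(T_out − Tᵢ) = 0
T_out = Σ ṁᵢCp,ᵢTᵢ / Σ ṁᵢCp,ᵢ
      = -51543 / 4110.8 = -12.538 °C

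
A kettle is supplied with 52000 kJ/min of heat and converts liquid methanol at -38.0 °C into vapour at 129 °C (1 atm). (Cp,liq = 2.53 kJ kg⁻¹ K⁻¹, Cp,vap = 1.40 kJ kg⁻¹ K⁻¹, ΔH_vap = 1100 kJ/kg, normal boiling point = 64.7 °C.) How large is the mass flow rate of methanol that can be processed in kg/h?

Δh = 2.53×(64.7−-38.0) + 1100 + 1.40×(129−64.7) = 1449.9 kJ/kg
Q = 52000 kJ/min = 866.67 kJ/s = 3.12e+06 kJ/h
ṁ = Q/Δh = 3.12e+06 / 1449.9 = 2151.9 kg/h

ṁ = 2150 kg/h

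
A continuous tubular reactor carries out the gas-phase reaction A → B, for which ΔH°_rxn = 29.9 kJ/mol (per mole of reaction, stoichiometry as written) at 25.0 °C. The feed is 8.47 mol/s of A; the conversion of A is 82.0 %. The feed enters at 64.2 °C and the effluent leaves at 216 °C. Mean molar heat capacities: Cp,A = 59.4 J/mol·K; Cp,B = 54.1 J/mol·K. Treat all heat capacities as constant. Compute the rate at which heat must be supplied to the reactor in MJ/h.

Extent of reaction ξ = 0.820 × 8.47 = 6.9454 mol/s
Reaction term: ξ·ΔH°_rxn = 6.9454 × 29.9 = 207.67 kJ/s
Sensible, feed 64.2→25 °C: -19.722 kJ/s
Outlet flows (mol/s): A 1.5246, B 6.9454
Sensible, products 25→216 °C: 89.065 kJ/s
Q = ΔH = 277.01 kJ/s = 277.01 kW
Heat supplied = 997.24 MJ/h

Q_in = 997 MJ/h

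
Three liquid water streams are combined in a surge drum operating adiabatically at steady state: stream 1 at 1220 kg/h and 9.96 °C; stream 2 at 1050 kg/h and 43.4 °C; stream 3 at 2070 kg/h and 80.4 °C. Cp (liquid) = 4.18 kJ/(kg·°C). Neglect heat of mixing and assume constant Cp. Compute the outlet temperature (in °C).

T_out = 51.6 °C

Energy balance with Q = 0: Σ ṁᵢCp,ᵢ(T_out − Tᵢ) = 0
T_out = Σ ṁᵢCp,ᵢTᵢ / Σ ṁᵢCp,ᵢ
      = 936940 / 18141 = 51.647 °C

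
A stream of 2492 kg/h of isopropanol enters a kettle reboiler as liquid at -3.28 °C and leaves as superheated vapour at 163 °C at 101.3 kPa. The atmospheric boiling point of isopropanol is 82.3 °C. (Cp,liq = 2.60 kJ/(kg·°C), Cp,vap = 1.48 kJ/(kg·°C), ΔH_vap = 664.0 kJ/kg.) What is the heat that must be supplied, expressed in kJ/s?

Q = 696 kJ/s

liquid -3.28→82.3 °C: 222.51 kJ/kg
vaporisation at 82.3 °C: 664 kJ/kg
vapour 82.3→163 °C: 119.44 kJ/kg
Δh = 222.51 + 664 + 119.44 = 1005.9 kJ/kg
Q = ṁ·Δh = 2492 kg/h × 1005.9 kJ/kg = 2.5068e+06 kJ/h
|Q| = 696.34 kW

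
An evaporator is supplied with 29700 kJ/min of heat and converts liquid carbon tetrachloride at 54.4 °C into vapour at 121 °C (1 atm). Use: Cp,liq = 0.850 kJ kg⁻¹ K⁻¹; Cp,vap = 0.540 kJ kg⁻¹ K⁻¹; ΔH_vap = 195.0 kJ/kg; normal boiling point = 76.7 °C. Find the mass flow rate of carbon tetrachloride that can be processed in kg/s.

ṁ = 2.08 kg/s

Δh = 0.850×(76.7−54.4) + 195.0 + 0.540×(121−76.7) = 237.88 kJ/kg
Q = 29700 kJ/min = 495 kJ/s = 495 kJ/s
ṁ = Q/Δh = 495 / 237.88 = 2.0809 kg/s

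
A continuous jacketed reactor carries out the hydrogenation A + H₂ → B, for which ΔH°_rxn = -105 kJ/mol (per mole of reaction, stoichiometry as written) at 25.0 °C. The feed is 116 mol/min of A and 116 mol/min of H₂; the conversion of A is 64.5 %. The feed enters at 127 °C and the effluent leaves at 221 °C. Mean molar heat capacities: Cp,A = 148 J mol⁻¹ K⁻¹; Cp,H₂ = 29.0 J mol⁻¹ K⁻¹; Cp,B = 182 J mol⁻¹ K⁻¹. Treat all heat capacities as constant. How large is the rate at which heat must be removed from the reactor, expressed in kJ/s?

Q_out = 97.5 kJ/s

Extent of reaction ξ = 0.645 × 116 = 74.82 mol/min
Reaction term: ξ·ΔH°_rxn = 74.82 × -105 = -7856.1 kJ/min
Sensible, feed 127→25 °C: -2094.3 kJ/min
Outlet flows (mol/min): A 41.18, H₂ 41.18, B 74.82
Sensible, products 25→221 °C: 4097.6 kJ/min
Q = ΔH = -5852.8 kJ/min = -97.546 kW
Heat removed = 97.546 kJ/s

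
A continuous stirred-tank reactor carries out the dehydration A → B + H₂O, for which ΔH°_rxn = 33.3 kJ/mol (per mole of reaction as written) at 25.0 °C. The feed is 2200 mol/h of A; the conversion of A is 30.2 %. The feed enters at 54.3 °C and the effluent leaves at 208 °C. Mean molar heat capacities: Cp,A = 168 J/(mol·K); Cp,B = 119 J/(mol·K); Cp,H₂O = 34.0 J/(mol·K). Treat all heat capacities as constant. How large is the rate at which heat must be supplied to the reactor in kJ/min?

Extent of reaction ξ = 0.302 × 2200 = 664.4 mol/h
Reaction term: ξ·ΔH°_rxn = 664.4 × 33.3 = 22125 kJ/h
Sensible, feed 54.3→25 °C: -10829 kJ/h
Outlet flows (mol/h): A 1535.6, B 664.4, H₂O 664.4
Sensible, products 25→208 °C: 65813 kJ/h
Q = ΔH = 77108 kJ/h = 21.419 kW
Heat supplied = 1285.1 kJ/min

Q_in = 1290 kJ/min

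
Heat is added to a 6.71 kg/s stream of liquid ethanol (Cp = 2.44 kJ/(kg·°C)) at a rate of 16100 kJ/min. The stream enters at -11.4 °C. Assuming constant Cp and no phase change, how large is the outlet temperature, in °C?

Q = 16100 kJ/min = 268.33 kJ/s
ΔT = Q/(ṁ·Cp) = 268.33/(6.71×2.44) = 16.389 K
T_out = -11.4 + 16.389 = 4.9894 °C

T_out = 4.99 °C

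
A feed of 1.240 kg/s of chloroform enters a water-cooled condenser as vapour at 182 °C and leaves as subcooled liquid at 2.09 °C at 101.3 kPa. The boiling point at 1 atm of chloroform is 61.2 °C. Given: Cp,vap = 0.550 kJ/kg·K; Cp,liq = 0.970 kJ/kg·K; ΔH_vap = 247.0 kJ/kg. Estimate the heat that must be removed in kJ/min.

vapour 182→61.2 °C: -66.44 kJ/kg
condensation at 61.2 °C: -247 kJ/kg
liquid 61.2→2.09 °C: -57.337 kJ/kg
Δh = -66.44 + -247 + -57.337 = -370.78 kJ/kg
Q = ṁ·Δh = 1.240 kg/s × -370.78 kJ/kg = -459.76 kJ/s
|Q| = 459.76 kW = 27586 kJ/min

Q_c = 27600 kJ/min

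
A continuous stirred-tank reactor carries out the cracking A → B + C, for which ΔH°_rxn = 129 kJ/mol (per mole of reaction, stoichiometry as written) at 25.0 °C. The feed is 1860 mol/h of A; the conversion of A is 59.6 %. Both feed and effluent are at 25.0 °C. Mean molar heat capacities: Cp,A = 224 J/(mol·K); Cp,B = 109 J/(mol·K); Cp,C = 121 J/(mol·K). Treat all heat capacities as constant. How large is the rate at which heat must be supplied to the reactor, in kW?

Extent of reaction ξ = 0.596 × 1860 = 1108.6 mol/h
Reaction term: ξ·ΔH°_rxn = 1108.6 × 129 = 143000 kJ/h
Q = ΔH = 143000 kJ/h = 39.723 kW
Heat supplied = 39.723 kW

Q_in = 39.7 kW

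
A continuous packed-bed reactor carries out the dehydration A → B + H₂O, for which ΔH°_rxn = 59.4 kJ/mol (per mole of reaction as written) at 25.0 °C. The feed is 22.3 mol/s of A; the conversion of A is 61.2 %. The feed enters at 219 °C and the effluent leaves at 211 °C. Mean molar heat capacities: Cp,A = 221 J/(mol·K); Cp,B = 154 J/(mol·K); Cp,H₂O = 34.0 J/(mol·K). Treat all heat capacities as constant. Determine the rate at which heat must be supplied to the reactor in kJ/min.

Q_in = 41200 kJ/min

Extent of reaction ξ = 0.612 × 22.3 = 13.648 mol/s
Reaction term: ξ·ΔH°_rxn = 13.648 × 59.4 = 810.67 kJ/s
Sensible, feed 219→25 °C: -956.09 kJ/s
Outlet flows (mol/s): A 8.6524, B 13.648, H₂O 13.648
Sensible, products 25→211 °C: 832.89 kJ/s
Q = ΔH = 687.47 kJ/s = 687.47 kW
Heat supplied = 41248 kJ/min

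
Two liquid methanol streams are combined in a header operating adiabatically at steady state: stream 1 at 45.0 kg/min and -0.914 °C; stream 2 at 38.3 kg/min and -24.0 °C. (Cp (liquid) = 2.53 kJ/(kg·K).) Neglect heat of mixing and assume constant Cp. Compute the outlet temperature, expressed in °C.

No heat crosses the boundary, so H_out = H_in.
Σ ṁᵢCp,ᵢTᵢ = 45.0×2.53×-0.914 + 38.3×2.53×-24.0 = -2429.6
Σ ṁᵢCp,ᵢ = 45.0×2.53 + 38.3×2.53 = 210.75
T_out = -2429.6 / 210.75 = -11.529 °C

T_out = -11.5 °C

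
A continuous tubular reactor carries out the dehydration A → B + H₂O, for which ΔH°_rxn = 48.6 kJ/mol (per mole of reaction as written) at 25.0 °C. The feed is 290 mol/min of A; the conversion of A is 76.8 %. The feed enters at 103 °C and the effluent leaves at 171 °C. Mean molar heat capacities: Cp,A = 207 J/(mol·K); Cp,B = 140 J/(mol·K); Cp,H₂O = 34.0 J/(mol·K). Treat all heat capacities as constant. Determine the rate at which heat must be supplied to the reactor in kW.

Extent of reaction ξ = 0.768 × 290 = 222.72 mol/min
Reaction term: ξ·ΔH°_rxn = 222.72 × 48.6 = 10824 kJ/min
Sensible, feed 103→25 °C: -4682.3 kJ/min
Outlet flows (mol/min): A 67.28, B 222.72, H₂O 222.72
Sensible, products 25→171 °C: 7691.3 kJ/min
Q = ΔH = 13833 kJ/min = 230.55 kW
Heat supplied = 230.55 kW

Q_in = 231 kW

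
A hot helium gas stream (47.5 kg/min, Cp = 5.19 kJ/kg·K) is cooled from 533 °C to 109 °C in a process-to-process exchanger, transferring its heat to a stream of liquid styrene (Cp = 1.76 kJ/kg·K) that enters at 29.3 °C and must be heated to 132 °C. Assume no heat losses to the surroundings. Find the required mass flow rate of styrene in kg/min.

Heat released by hot stream: Q = 47.5 × 5.19 × (533 − 109) = 104530 kJ/min
Energy balance on cold side (adiabatic exchanger): Q = ṁ_c·Cp_c·(T_c,out − T_c,in)
ṁ_c = 104530 / [1.76 × (132 − 29.3)] = 578.29 kg/min

ṁ_c = 578 kg/min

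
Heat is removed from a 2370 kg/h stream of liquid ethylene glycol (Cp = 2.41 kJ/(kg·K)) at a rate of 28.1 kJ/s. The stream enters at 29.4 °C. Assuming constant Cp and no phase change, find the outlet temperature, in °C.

Q = 28.1 kJ/s = 101160 kJ/h
ΔT = Q/(ṁ·Cp) = 101160/(2370×2.41) = 17.711 K
T_out = 29.4 − 17.711 = 11.689 °C

T_out = 11.7 °C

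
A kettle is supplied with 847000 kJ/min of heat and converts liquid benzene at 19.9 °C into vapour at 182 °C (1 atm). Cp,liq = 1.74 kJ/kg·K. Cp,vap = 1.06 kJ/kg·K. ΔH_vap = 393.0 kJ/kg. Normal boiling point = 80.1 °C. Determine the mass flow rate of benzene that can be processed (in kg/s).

Δh = 1.74×(80.1−19.9) + 393.0 + 1.06×(182−80.1) = 605.76 kJ/kg
Q = 847000 kJ/min = 14117 kJ/s = 14117 kJ/s
ṁ = Q/Δh = 14117 / 605.76 = 23.304 kg/s

ṁ = 23.3 kg/s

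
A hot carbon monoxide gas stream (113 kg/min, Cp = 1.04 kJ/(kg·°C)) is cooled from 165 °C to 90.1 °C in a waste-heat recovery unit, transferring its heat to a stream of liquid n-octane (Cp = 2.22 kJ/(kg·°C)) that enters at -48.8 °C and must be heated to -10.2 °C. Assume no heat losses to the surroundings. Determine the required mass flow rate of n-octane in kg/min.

ṁ_c = 103 kg/min

Heat released by hot stream: Q = 113 × 1.04 × (165 − 90.1) = 8802.2 kJ/min
Energy balance on cold side (adiabatic exchanger): Q = ṁ_c·Cp_c·(T_c,out − T_c,in)
ṁ_c = 8802.2 / [2.22 × (-10.2 − -48.8)] = 102.72 kg/min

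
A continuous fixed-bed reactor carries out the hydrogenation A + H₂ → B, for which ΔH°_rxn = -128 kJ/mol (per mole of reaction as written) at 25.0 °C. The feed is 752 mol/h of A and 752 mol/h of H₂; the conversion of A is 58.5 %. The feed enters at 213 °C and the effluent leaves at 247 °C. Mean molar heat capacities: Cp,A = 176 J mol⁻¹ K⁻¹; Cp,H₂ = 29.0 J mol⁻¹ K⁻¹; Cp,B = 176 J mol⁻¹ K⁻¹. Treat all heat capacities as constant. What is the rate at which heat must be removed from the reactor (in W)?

Q_out = 15000 W

Extent of reaction ξ = 0.585 × 752 = 439.92 mol/h
Reaction term: ξ·ΔH°_rxn = 439.92 × -128 = -56310 kJ/h
Sensible, feed 213→25 °C: -28982 kJ/h
Outlet flows (mol/h): A 312.08, H₂ 312.08, B 439.92
Sensible, products 25→247 °C: 31391 kJ/h
Q = ΔH = -53901 kJ/h = -14.972 kW
Heat removed = 14972 W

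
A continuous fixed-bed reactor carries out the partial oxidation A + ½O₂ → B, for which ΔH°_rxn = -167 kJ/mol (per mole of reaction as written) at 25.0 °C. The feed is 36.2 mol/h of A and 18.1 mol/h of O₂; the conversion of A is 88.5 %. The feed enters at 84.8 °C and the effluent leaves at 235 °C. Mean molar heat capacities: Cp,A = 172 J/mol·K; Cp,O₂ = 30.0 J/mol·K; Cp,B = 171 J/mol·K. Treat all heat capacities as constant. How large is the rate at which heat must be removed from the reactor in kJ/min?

Q_out = 74.0 kJ/min

Extent of reaction ξ = 0.885 × 36.2 = 32.037 mol/h
Reaction term: ξ·ΔH°_rxn = 32.037 × -167 = -5350.2 kJ/h
Sensible, feed 84.8→25 °C: -404.81 kJ/h
Outlet flows (mol/h): A 4.163, O₂ 2.0815, B 32.037
Sensible, products 25→235 °C: 1313.9 kJ/h
Q = ΔH = -4441.1 kJ/h = -1.2336 kW
Heat removed = 74.018 kJ/min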